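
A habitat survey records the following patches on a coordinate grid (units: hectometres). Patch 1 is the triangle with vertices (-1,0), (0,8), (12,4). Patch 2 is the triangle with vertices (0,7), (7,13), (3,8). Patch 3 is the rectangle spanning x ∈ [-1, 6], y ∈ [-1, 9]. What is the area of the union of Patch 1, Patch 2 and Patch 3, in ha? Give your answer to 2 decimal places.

By inclusion–exclusion:
Individual areas: |Patch 1| = 50, |Patch 2| = 5.5, |Patch 3| = 70.
|Patch 1∩Patch 2| = 0.33.
|Patch 1∩Patch 3| = 38.4615.
|Patch 2∩Patch 3| = 2.5667.
|Patch 1∩Patch 2∩Patch 3| = 0.33.
|Patch 1 ∪ Patch 2 ∪ Patch 3| = 125.5 − 41.3582 + 0.33 = 84.47.

84.47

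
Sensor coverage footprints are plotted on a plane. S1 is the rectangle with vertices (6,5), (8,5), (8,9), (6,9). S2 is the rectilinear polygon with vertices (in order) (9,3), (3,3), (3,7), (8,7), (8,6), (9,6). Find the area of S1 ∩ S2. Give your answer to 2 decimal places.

The intersection is the polygon with vertices (8,5), (6,5), (6,7), (8,7), (8,6).
By the shoelace formula its area is 4.00.

4.00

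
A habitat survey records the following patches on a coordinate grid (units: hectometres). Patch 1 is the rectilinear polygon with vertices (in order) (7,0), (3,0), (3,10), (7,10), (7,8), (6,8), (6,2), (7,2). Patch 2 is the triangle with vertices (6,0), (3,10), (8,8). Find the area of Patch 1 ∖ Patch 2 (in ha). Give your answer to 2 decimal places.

|Patch 1| = 34, |Patch 1∩Patch 2| = 14.3.
|Patch 1 ∖ Patch 2| = |Patch 1| − |Patch 1∩Patch 2| = 34 − 14.3 = 19.70.

19.70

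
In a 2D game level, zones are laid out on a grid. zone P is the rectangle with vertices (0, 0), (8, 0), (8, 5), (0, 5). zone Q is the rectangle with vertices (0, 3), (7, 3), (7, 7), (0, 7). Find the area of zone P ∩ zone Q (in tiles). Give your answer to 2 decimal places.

|zone P∩zone Q|: x∈[0,7], y∈[3,5] → 7·2 = 14.

14.00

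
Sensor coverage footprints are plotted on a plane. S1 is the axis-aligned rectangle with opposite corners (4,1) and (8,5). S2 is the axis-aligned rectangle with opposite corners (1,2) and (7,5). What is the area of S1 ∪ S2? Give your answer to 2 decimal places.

By inclusion–exclusion:
Individual areas: |S1| = 16, |S2| = 18.
|S1∩S2|: x∈[4,7], y∈[2,5] → 3·3 = 9.
|S1 ∪ S2| = 34 − 9 = 25.00.

25.00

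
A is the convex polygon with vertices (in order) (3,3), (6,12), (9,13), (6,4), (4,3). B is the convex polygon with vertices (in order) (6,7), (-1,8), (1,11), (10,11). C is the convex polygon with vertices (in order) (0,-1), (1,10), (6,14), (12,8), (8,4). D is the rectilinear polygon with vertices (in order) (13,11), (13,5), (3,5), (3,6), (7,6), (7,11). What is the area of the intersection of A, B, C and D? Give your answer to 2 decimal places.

2.42

The intersection is the polygon with vertices (7.5,8.5), (7,8), (7,11), (8.333,11).
By the shoelace formula its area is 2.42.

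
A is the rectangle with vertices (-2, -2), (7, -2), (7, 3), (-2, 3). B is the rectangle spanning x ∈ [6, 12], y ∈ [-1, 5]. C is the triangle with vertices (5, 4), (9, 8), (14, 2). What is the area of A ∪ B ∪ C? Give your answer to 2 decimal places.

By inclusion–exclusion:
Individual areas: |A| = 45, |B| = 36, |C| = 22.
|A∩B|: x∈[6,7], y∈[-1,3] → 1·4 = 4.
|A∩C| = 0.
|B∩C| = 11.1833.
|A∩B∩C| = 0.
|A ∪ B ∪ C| = 103 − 15.1833 + 0 = 87.82.

87.82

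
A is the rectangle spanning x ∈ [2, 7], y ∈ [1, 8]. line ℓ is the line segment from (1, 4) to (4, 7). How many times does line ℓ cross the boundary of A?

1

The segment meets the boundary at (2,5).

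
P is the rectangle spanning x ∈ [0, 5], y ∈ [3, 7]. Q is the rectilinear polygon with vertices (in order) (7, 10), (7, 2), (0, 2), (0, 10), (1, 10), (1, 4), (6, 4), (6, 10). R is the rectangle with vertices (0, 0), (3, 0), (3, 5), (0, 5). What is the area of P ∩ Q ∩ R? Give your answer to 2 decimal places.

4.00

The intersection is the polygon with vertices (0,3), (0,5), (1,5), (1,4), (3,4), (3,3).
By the shoelace formula its area is 4.00.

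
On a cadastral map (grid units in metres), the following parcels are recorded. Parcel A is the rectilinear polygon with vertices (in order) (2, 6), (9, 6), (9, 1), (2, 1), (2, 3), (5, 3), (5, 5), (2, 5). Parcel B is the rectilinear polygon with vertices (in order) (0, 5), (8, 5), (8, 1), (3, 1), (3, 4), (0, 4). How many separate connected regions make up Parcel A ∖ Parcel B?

Parcel A ∖ Parcel B splits into 2 disjoint pieces (area 11, area 2).

2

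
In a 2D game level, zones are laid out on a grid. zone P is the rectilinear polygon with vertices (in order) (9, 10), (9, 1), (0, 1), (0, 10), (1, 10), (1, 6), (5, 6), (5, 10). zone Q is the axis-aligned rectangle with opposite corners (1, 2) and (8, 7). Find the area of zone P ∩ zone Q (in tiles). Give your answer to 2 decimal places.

31.00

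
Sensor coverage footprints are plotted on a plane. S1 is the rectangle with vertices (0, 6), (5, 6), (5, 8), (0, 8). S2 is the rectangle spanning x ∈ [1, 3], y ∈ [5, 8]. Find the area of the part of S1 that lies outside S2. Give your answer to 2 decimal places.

|S1∩S2|: x∈[1,3], y∈[6,8] → 2·2 = 4.
|S1| = 10.
|S1 ∖ S2| = |S1| − |S1∩S2| = 10 − 4 = 6.00.

6.00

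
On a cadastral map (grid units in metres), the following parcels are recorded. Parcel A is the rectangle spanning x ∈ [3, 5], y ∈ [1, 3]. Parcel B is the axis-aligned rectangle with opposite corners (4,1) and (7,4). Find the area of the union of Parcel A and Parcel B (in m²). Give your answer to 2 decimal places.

11.00

By inclusion–exclusion:
Individual areas: |Parcel A| = 4, |Parcel B| = 9.
|Parcel A∩Parcel B|: x∈[4,5], y∈[1,3] → 1·2 = 2.
|Parcel A ∪ Parcel B| = 13 − 2 = 11.00.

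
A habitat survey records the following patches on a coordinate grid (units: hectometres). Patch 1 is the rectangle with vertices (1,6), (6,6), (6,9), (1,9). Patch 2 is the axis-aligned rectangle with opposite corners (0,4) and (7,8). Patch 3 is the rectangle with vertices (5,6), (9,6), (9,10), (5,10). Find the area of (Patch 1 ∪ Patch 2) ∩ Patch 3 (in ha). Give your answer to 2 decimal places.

5.00

The region (Patch 1 ∪ Patch 2) ∩ Patch 3 is the polygon with vertices (6,9), (6,8), (7,8), (7,6), (5,6), (5,9).
By the shoelace formula its area is 5.00.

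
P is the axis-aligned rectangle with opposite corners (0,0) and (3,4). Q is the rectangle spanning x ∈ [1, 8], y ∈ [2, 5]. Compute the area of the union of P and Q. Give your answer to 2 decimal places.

29.00

By inclusion–exclusion:
Individual areas: |P| = 12, |Q| = 21.
|P∩Q|: x∈[1,3], y∈[2,4] → 2·2 = 4.
|P ∪ Q| = 33 − 4 = 29.00.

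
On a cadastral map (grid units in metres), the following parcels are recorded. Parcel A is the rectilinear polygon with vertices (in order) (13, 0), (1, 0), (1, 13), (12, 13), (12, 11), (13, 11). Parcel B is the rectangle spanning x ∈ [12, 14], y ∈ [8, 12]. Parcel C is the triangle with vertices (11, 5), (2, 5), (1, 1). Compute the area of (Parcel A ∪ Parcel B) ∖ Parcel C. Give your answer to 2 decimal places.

141.00

|Parcel A ∪ Parcel B| = 159.
|(Parcel A ∪ Parcel B) ∩ Parcel C| = 18.
|(Parcel A ∪ Parcel B) ∖ Parcel C| = 159 − 18 = 141.00.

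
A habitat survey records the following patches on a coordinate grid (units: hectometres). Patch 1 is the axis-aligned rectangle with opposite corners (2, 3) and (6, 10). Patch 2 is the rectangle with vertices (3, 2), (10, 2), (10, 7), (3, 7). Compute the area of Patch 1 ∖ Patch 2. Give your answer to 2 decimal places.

|Patch 1∩Patch 2|: x∈[3,6], y∈[3,7] → 3·4 = 12.
|Patch 1| = 28.
|Patch 1 ∖ Patch 2| = |Patch 1| − |Patch 1∩Patch 2| = 28 − 12 = 16.00.

16.00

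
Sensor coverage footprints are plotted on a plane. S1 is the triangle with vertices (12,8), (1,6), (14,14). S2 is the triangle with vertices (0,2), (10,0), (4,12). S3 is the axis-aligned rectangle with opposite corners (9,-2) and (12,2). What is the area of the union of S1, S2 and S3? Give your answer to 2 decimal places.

90.74

By inclusion–exclusion:
Individual areas: |S1| = 31, |S2| = 54, |S3| = 12.
|S1∩S2| = 5.3589.
|S1∩S3| = 0.
|S2∩S3| = 0.9.
|S1∩S2∩S3| = 0.
|S1 ∪ S2 ∪ S3| = 97 − 6.2589 + 0 = 90.74.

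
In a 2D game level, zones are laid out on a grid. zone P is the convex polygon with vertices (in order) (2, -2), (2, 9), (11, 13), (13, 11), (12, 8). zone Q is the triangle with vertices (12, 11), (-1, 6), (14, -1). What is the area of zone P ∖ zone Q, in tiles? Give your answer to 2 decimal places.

|zone P| = 83.5, |zone P∩zone Q| = 46.4192.
|zone P ∖ zone Q| = |zone P| − |zone P∩zone Q| = 83.5 − 46.4192 = 37.08.

37.08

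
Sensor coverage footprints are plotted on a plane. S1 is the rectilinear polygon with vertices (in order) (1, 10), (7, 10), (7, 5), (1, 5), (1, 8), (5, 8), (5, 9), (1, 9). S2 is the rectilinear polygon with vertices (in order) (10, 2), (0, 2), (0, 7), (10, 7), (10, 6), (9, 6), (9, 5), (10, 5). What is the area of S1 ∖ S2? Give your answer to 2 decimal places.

14.00

|S1| = 26, |S1∩S2| = 12.
|S1 ∖ S2| = |S1| − |S1∩S2| = 26 − 12 = 14.00.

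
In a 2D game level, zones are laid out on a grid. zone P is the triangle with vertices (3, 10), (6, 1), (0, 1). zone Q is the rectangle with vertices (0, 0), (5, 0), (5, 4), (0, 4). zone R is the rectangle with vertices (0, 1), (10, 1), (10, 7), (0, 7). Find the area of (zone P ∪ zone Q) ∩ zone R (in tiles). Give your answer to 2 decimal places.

25.50

The region (zone P ∪ zone Q) ∩ zone R is the polygon with vertices (6,1), (5,1), (0,1), (0,4), (1,4), (2,7), (4,7), (5,4).
By the shoelace formula its area is 25.50.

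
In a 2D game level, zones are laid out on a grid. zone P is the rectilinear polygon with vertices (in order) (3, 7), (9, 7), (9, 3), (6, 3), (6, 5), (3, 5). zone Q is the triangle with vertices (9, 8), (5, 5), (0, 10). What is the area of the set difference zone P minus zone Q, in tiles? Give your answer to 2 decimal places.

13.33

|zone P| = 18, |zone P∩zone Q| = 4.6667.
|zone P ∖ zone Q| = |zone P| − |zone P∩zone Q| = 18 − 4.6667 = 13.33.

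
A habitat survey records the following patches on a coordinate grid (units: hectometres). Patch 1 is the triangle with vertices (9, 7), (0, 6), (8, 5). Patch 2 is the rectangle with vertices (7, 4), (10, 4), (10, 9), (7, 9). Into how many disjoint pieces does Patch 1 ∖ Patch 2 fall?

Patch 1 ∖ Patch 2 is a single connected region.

1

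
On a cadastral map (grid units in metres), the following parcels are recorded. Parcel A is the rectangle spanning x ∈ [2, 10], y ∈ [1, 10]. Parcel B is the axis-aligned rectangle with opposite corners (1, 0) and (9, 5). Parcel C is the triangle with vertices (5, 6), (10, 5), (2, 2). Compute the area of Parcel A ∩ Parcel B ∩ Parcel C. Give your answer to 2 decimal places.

The intersection is the polygon with vertices (9,5), (9,4.625), (2,2), (4.25,5).
By the shoelace formula its area is 8.44.

8.44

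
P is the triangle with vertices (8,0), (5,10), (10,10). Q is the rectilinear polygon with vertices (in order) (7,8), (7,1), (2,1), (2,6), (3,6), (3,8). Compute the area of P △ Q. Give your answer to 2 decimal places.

51.47

|P| = 25, |Q| = 33, |P∩Q| = 3.2667.
|P △ Q| = |P| + |Q| − 2·|P∩Q| = 25 + 33 − 6.5333 = 51.47.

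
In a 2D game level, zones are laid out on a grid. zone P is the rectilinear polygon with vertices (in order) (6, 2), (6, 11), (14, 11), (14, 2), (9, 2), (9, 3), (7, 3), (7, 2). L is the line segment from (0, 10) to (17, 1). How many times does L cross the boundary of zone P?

The segment meets the boundary at (14,2.588), (6,6.824).

2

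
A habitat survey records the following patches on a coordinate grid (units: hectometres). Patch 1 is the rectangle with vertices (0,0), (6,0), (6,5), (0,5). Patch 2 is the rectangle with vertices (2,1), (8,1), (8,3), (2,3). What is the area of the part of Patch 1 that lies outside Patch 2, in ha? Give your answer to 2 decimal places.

22.00

|Patch 1∩Patch 2|: x∈[2,6], y∈[1,3] → 4·2 = 8.
|Patch 1| = 30.
|Patch 1 ∖ Patch 2| = |Patch 1| − |Patch 1∩Patch 2| = 30 − 8 = 22.00.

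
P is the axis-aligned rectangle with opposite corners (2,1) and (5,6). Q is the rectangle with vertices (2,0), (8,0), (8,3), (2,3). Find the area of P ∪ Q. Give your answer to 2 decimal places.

By inclusion–exclusion:
Individual areas: |P| = 15, |Q| = 18.
|P∩Q|: x∈[2,5], y∈[1,3] → 3·2 = 6.
|P ∪ Q| = 33 − 6 = 27.00.

27.00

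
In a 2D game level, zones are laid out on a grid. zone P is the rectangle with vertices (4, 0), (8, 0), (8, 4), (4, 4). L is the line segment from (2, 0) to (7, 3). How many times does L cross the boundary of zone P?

1

The segment meets the boundary at (4,1.2).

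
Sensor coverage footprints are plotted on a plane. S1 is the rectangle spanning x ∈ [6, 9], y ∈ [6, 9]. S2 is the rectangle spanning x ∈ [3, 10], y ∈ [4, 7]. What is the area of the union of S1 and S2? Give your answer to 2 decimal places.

27.00

By inclusion–exclusion:
Individual areas: |S1| = 9, |S2| = 21.
|S1∩S2|: x∈[6,9], y∈[6,7] → 3·1 = 3.
|S1 ∪ S2| = 30 − 3 = 27.00.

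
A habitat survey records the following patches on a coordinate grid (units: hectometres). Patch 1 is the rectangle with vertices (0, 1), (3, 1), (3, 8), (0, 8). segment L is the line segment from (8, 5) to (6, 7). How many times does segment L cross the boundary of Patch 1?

0

The segment lies entirely outside Patch 1 and never meets its boundary.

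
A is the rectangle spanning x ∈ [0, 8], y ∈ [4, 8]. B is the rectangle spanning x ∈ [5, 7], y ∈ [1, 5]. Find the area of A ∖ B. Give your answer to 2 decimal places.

30.00

|A∩B|: x∈[5,7], y∈[4,5] → 2·1 = 2.
|A| = 32.
|A ∖ B| = |A| − |A∩B| = 32 − 2 = 30.00.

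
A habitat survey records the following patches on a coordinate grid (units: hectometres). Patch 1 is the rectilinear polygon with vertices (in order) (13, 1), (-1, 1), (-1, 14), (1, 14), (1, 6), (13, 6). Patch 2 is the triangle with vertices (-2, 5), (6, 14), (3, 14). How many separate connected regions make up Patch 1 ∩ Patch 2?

Patch 1 ∩ Patch 2 is a single connected region.

1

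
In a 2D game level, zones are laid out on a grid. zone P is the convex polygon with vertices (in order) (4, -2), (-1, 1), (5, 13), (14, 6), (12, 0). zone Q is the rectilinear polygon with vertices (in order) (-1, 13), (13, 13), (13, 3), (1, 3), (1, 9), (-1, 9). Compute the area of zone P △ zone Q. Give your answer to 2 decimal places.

101.78

|zone P| = 132, |zone Q| = 128, |zone P∩zone Q| = 79.1111.
|zone P △ zone Q| = |zone P| + |zone Q| − 2·|zone P∩zone Q| = 132 + 128 − 158.2222 = 101.78.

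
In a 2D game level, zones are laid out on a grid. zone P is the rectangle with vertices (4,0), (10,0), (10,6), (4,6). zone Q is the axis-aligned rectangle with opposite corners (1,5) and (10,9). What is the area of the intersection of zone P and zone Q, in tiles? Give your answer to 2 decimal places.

|zone P∩zone Q|: x∈[4,10], y∈[5,6] → 6·1 = 6.

6.00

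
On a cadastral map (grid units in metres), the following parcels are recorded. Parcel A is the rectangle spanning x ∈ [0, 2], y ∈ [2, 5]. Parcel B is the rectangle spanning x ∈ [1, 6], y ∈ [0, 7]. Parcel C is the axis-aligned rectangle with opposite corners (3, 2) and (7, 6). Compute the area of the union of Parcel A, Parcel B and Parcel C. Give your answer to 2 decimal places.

By inclusion–exclusion:
Individual areas: |Parcel A| = 6, |Parcel B| = 35, |Parcel C| = 16.
|Parcel A∩Parcel B|: x∈[1,2], y∈[2,5] → 1·3 = 3.
|Parcel A∩Parcel C| = 0 (no overlap).
|Parcel B∩Parcel C|: x∈[3,6], y∈[2,6] → 3·4 = 12.
|Parcel A∩Parcel B∩Parcel C| = 0.
|Parcel A ∪ Parcel B ∪ Parcel C| = 57 − 15 + 0 = 42.00.

42.00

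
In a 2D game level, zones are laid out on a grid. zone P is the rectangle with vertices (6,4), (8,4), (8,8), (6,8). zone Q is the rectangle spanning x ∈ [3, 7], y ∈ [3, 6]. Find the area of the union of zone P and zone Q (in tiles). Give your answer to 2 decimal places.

By inclusion–exclusion:
Individual areas: |zone P| = 8, |zone Q| = 12.
|zone P∩zone Q|: x∈[6,7], y∈[4,6] → 1·2 = 2.
|zone P ∪ zone Q| = 20 − 2 = 18.00.

18.00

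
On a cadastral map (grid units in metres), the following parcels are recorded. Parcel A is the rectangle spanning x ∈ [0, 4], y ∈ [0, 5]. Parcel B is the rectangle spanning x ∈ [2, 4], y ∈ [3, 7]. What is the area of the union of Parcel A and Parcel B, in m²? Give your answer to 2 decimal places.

24.00

By inclusion–exclusion:
Individual areas: |Parcel A| = 20, |Parcel B| = 8.
|Parcel A∩Parcel B|: x∈[2,4], y∈[3,5] → 2·2 = 4.
|Parcel A ∪ Parcel B| = 28 − 4 = 24.00.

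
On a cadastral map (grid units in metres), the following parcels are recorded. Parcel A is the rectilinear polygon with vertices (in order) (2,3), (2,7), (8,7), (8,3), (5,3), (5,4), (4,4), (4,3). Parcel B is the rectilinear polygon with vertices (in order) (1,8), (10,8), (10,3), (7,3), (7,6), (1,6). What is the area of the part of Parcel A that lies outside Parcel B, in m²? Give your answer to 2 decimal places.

|Parcel A| = 23, |Parcel A∩Parcel B| = 9.
|Parcel A ∖ Parcel B| = |Parcel A| − |Parcel A∩Parcel B| = 23 − 9 = 14.00.

14.00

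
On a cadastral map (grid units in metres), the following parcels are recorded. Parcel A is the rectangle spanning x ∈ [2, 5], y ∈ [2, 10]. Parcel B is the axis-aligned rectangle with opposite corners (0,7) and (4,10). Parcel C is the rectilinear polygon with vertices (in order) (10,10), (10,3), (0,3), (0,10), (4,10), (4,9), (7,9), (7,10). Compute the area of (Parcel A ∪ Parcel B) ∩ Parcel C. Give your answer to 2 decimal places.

|Parcel A ∪ Parcel B| = 30.
|(Parcel A ∪ Parcel B) ∩ Parcel C| = 26.00.

26.00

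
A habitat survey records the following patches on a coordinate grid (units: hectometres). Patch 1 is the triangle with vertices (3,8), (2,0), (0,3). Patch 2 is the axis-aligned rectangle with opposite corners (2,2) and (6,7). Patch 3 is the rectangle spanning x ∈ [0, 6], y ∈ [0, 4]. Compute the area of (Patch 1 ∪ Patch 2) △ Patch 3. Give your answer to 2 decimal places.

|Patch 1 ∪ Patch 2| = 26.8208.
|(Patch 1 ∪ Patch 2) ∩ Patch 3| = 12.95.
|(Patch 1 ∪ Patch 2) △ Patch 3| = 26.8208 + 24 − 25.9 = 24.92.

24.92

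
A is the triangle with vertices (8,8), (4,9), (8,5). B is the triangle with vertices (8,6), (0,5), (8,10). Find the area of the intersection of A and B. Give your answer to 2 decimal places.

4.96

The intersection is the polygon with vertices (8,8), (8,6), (7.111,5.889), (4.923,8.077), (5.714,8.571).
By the shoelace formula its area is 4.96.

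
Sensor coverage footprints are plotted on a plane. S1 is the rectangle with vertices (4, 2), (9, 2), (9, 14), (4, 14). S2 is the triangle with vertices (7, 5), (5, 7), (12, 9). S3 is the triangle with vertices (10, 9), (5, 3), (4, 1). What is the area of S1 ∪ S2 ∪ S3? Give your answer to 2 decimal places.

By inclusion–exclusion:
Individual areas: |S1| = 60, |S2| = 9, |S3| = 2.
|S1∩S2| = 6.6857.
|S1∩S3| = 1.8083.
|S2∩S3| = 0.6136.
|S1∩S2∩S3| = 0.5697.
|S1 ∪ S2 ∪ S3| = 71 − 9.1077 + 0.5697 = 62.46.

62.46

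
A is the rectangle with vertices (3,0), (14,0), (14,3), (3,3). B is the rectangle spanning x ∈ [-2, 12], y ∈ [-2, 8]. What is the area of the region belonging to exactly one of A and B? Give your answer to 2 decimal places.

119.00

|A∩B|: x∈[3,12], y∈[0,3] → 9·3 = 27.
|A △ B| = |A| + |B| − 2·|A∩B| = 33 + 140 − 54 = 119.00.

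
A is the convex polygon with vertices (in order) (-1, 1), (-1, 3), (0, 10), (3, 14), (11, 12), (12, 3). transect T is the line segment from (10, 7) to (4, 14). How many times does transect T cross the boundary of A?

The segment meets the boundary at (4.273,13.682).

1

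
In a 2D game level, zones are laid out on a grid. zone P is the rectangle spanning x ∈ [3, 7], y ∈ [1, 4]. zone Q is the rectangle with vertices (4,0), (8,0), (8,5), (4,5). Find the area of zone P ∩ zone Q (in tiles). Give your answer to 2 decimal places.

|zone P∩zone Q|: x∈[4,7], y∈[1,4] → 3·3 = 9.

9.00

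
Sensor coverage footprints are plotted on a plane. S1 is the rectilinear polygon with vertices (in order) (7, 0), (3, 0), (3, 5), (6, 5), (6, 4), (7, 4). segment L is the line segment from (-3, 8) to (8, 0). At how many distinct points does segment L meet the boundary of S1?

The segment meets the boundary at (7,0.727), (3,3.636).

2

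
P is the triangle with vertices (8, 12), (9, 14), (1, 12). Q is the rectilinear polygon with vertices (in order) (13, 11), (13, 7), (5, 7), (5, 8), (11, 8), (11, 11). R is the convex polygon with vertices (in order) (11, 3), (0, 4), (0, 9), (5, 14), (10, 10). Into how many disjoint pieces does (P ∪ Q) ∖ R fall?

3

(P ∪ Q) ∖ R splits into 3 disjoint pieces (area 2.9762, area 0.6667, area 8.6429).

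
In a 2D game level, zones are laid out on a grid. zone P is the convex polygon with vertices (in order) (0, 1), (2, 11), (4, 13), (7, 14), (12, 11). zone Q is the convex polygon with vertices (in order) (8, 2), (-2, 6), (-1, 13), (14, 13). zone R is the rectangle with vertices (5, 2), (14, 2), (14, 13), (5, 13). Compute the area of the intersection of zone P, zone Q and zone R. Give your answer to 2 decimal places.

31.08

The intersection is the polygon with vertices (8.667,13), (12,11), (5,5.167), (5,13).
By the shoelace formula its area is 31.08.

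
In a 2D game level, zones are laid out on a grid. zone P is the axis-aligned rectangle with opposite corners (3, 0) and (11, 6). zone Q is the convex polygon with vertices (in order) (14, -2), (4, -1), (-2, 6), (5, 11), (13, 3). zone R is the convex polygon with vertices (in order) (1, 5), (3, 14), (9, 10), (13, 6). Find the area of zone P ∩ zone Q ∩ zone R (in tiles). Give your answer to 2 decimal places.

3.82

The intersection is the polygon with vertices (3,6), (10,6), (10.231,5.769), (3,5.167).
By the shoelace formula its area is 3.82.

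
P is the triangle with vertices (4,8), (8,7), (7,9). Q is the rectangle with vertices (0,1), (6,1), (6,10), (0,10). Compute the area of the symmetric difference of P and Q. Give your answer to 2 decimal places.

55.17

|P| = 3.5, |Q| = 54, |P∩Q| = 1.1667.
|P △ Q| = |P| + |Q| − 2·|P∩Q| = 3.5 + 54 − 2.3333 = 55.17.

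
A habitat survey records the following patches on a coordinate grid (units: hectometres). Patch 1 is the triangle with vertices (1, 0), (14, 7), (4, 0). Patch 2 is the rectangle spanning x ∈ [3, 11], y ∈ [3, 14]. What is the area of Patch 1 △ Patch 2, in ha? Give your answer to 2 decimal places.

|Patch 1| = 10.5, |Patch 2| = 88, |Patch 1∩Patch 2| = 2.7016.
|Patch 1 △ Patch 2| = |Patch 1| + |Patch 2| − 2·|Patch 1∩Patch 2| = 10.5 + 88 − 5.4033 = 93.10.

93.10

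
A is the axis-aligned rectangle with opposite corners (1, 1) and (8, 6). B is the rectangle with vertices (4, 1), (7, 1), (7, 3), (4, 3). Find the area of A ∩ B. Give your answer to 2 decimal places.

|A∩B|: x∈[4,7], y∈[1,3] → 3·2 = 6.

6.00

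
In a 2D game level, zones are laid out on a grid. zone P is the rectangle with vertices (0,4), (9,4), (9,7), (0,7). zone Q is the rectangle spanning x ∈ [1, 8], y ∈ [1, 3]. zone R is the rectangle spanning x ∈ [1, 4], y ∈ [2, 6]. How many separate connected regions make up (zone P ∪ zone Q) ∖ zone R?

(zone P ∪ zone Q) ∖ zone R splits into 2 disjoint pieces (area 21, area 11).

2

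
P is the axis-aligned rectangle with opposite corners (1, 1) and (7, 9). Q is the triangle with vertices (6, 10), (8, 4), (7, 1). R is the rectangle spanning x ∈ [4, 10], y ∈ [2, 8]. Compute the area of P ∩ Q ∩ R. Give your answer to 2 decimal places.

2.50

The intersection is the polygon with vertices (6.222,8), (6.667,8), (7,7), (7,2), (6.889,2).
By the shoelace formula its area is 2.50.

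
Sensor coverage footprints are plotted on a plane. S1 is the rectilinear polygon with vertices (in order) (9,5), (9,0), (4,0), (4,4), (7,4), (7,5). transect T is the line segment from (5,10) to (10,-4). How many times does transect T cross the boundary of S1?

2

The segment meets the boundary at (8.571,0), (7,4.4).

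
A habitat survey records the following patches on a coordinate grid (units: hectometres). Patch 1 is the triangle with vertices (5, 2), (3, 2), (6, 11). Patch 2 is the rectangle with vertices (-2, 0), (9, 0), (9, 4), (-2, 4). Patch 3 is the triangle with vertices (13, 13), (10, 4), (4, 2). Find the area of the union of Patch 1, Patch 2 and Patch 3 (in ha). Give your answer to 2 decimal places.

By inclusion–exclusion:
Individual areas: |Patch 1| = 9, |Patch 2| = 44, |Patch 3| = 24.
|Patch 1∩Patch 2| = 3.5556.
|Patch 1∩Patch 3| = 0.5341.
|Patch 2∩Patch 3| = 4.197.
|Patch 1∩Patch 2∩Patch 3| = 0.5341.
|Patch 1 ∪ Patch 2 ∪ Patch 3| = 77 − 8.2866 + 0.5341 = 69.25.

69.25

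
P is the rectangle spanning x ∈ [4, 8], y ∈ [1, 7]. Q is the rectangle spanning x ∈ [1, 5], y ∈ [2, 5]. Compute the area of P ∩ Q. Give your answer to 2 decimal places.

|P∩Q|: x∈[4,5], y∈[2,5] → 1·3 = 3.

3.00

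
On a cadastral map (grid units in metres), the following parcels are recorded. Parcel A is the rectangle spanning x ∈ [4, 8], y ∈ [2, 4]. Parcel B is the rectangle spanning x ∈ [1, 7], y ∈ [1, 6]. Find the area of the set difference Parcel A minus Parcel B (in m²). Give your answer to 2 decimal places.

2.00

|Parcel A∩Parcel B|: x∈[4,7], y∈[2,4] → 3·2 = 6.
|Parcel A| = 8.
|Parcel A ∖ Parcel B| = |Parcel A| − |Parcel A∩Parcel B| = 8 − 6 = 2.00.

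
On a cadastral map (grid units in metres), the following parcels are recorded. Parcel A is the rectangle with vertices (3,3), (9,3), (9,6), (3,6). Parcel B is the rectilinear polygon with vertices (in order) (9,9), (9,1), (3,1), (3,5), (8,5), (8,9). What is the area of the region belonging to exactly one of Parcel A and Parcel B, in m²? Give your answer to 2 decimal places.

20.00

|Parcel A| = 18, |Parcel B| = 28, |Parcel A∩Parcel B| = 13.
|Parcel A △ Parcel B| = |Parcel A| + |Parcel B| − 2·|Parcel A∩Parcel B| = 18 + 28 − 26 = 20.00.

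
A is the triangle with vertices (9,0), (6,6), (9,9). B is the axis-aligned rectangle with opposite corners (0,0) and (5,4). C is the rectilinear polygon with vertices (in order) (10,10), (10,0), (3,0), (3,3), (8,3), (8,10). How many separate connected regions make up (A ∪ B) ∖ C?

(A ∪ B) ∖ C splits into 2 disjoint pieces (area 5.75, area 14).

2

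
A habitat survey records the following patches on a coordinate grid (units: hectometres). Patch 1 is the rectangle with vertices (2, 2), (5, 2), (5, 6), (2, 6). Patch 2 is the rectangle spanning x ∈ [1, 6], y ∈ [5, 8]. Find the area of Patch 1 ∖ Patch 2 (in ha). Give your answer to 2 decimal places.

|Patch 1∩Patch 2|: x∈[2,5], y∈[5,6] → 3·1 = 3.
|Patch 1| = 12.
|Patch 1 ∖ Patch 2| = |Patch 1| − |Patch 1∩Patch 2| = 12 − 3 = 9.00.

9.00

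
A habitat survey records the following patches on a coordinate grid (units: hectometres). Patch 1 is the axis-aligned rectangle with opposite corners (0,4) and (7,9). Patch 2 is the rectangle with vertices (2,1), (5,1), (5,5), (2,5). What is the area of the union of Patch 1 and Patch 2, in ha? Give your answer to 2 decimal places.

By inclusion–exclusion:
Individual areas: |Patch 1| = 35, |Patch 2| = 12.
|Patch 1∩Patch 2|: x∈[2,5], y∈[4,5] → 3·1 = 3.
|Patch 1 ∪ Patch 2| = 47 − 3 = 44.00.

44.00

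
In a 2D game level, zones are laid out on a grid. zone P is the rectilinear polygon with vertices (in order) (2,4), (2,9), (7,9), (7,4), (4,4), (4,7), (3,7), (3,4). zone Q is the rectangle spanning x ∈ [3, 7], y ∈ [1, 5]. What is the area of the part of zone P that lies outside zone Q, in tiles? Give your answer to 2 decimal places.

|zone P| = 22, |zone P∩zone Q| = 3.
|zone P ∖ zone Q| = |zone P| − |zone P∩zone Q| = 22 − 3 = 19.00.

19.00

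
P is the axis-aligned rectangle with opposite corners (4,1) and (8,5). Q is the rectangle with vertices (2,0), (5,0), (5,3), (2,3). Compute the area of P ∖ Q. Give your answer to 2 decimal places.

|P∩Q|: x∈[4,5], y∈[1,3] → 1·2 = 2.
|P| = 16.
|P ∖ Q| = |P| − |P∩Q| = 16 − 2 = 14.00.

14.00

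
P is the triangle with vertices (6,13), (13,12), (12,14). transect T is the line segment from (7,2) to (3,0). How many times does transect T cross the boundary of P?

0

The segment lies entirely outside P and never meets its boundary.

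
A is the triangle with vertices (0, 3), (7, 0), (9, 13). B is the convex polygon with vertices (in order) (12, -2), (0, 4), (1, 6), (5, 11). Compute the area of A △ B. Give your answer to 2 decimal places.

39.23

|A| = 48.5, |B| = 58.5, |A∩B| = 33.8864.
|A △ B| = |A| + |B| − 2·|A∩B| = 48.5 + 58.5 − 67.7728 = 39.23.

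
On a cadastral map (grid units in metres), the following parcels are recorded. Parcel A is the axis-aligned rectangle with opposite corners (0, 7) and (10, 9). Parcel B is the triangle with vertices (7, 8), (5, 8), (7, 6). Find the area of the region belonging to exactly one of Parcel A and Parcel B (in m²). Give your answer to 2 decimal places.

19.00

|Parcel A| = 20, |Parcel B| = 2, |Parcel A∩Parcel B| = 1.5.
|Parcel A △ Parcel B| = |Parcel A| + |Parcel B| − 2·|Parcel A∩Parcel B| = 20 + 2 − 3 = 19.00.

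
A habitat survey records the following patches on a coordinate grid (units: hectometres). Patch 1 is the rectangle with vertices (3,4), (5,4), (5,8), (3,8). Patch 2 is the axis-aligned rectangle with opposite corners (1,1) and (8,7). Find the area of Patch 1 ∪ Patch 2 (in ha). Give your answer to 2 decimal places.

By inclusion–exclusion:
Individual areas: |Patch 1| = 8, |Patch 2| = 42.
|Patch 1∩Patch 2|: x∈[3,5], y∈[4,7] → 2·3 = 6.
|Patch 1 ∪ Patch 2| = 50 − 6 = 44.00.

44.00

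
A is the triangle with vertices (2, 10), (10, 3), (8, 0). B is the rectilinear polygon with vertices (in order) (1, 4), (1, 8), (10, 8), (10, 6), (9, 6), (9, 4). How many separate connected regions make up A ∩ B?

1

A ∩ B is a single connected region.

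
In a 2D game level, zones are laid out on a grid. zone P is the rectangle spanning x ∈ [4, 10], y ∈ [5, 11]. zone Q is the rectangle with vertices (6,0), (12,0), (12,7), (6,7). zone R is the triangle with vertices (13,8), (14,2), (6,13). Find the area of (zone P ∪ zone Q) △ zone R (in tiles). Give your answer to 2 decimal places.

76.94

|zone P ∪ zone Q| = 70.
|(zone P ∪ zone Q) ∩ zone R| = 5.7812.
|(zone P ∪ zone Q) △ zone R| = 70 + 18.5 − 11.5623 = 76.94.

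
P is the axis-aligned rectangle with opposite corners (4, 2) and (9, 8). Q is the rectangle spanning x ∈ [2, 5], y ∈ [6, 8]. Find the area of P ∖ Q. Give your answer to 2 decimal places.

28.00

|P∩Q|: x∈[4,5], y∈[6,8] → 1·2 = 2.
|P| = 30.
|P ∖ Q| = |P| − |P∩Q| = 30 − 2 = 28.00.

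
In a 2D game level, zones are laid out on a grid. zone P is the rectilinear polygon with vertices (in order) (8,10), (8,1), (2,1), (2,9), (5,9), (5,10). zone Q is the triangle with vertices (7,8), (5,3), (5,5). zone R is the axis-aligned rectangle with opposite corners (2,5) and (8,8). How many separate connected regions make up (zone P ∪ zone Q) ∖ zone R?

(zone P ∪ zone Q) ∖ zone R splits into 2 disjoint pieces (area 24, area 9).

2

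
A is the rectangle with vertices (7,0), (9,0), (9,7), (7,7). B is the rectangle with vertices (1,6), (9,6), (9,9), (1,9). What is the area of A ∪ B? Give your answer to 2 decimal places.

36.00

By inclusion–exclusion:
Individual areas: |A| = 14, |B| = 24.
|A∩B|: x∈[7,9], y∈[6,7] → 2·1 = 2.
|A ∪ B| = 38 − 2 = 36.00.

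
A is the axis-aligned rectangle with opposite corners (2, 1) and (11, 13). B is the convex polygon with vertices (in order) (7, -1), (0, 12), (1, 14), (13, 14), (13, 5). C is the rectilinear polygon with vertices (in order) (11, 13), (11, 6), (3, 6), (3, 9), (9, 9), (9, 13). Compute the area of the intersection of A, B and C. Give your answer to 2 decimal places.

31.95

The intersection is the polygon with vertices (11,13), (11,6), (3.231,6), (3,6.429), (3,9), (9,9), (9,13).
By the shoelace formula its area is 31.95.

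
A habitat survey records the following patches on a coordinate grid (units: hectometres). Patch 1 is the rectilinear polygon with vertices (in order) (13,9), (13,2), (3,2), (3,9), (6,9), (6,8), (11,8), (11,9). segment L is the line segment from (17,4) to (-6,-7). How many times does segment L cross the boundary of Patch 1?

The segment meets the boundary at (12.818,2), (13,2.087).

2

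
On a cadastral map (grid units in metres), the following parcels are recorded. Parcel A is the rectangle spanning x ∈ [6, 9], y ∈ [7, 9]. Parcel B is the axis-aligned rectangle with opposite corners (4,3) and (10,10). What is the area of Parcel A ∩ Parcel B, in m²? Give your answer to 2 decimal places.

6.00

|Parcel A∩Parcel B|: x∈[6,9], y∈[7,9] → 3·2 = 6.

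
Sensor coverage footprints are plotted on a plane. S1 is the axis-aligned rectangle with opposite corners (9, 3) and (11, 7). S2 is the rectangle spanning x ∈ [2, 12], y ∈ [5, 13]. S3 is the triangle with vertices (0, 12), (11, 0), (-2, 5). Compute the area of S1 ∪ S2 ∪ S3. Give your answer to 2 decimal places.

123.86

By inclusion–exclusion:
Individual areas: |S1| = 8, |S2| = 80, |S3| = 50.5.
|S1∩S2|: x∈[9,11], y∈[5,7] → 2·2 = 4.
|S1∩S3| = 0.
|S2∩S3| = 10.6402.
|S1∩S2∩S3| = 0.
|S1 ∪ S2 ∪ S3| = 138.5 − 14.6402 + 0 = 123.86.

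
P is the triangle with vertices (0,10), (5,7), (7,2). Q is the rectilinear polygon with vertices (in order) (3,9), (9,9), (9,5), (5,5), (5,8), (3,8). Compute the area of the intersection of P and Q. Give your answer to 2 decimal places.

0.83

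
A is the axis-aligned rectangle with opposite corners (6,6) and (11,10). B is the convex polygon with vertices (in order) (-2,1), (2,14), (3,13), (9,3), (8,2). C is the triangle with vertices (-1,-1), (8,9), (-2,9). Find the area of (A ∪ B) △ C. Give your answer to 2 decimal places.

63.06

|A ∪ B| = 92.8.
|(A ∪ B) ∩ C| = 39.8699.
|(A ∪ B) △ C| = 92.8 + 50 − 79.7397 = 63.06.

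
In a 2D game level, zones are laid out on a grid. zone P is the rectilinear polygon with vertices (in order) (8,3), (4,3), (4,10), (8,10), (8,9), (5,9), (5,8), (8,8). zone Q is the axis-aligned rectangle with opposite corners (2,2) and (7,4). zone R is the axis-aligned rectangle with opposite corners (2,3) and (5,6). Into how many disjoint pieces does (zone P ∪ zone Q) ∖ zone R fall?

1

(zone P ∪ zone Q) ∖ zone R is a single connected region.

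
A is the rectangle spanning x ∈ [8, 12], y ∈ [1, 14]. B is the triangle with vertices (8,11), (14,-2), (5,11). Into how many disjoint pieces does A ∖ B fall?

2

A ∖ B splits into 2 disjoint pieces (area 29.3333, area 11.1154).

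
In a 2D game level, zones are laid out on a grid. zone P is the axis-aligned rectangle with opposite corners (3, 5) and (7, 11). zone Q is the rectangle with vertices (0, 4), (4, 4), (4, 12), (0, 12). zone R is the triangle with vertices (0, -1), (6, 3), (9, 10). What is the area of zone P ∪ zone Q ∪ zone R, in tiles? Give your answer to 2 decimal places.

By inclusion–exclusion:
Individual areas: |zone P| = 24, |zone Q| = 32, |zone R| = 15.
|zone P∩zone Q|: x∈[3,4], y∈[5,11] → 1·6 = 6.
|zone P∩zone R| = 2.6479.
|zone Q∩zone R| = 0.
|zone P∩zone Q∩zone R| = 0.
|zone P ∪ zone Q ∪ zone R| = 71 − 8.6479 + 0 = 62.35.

62.35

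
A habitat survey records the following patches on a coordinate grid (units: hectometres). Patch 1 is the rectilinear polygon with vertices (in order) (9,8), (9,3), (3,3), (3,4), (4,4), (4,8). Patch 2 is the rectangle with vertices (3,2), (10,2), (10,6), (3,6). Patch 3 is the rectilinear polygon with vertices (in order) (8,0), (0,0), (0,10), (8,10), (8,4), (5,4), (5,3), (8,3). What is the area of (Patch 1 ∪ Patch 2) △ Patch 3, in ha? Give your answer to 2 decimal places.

65.00

|Patch 1 ∪ Patch 2| = 38.
|(Patch 1 ∪ Patch 2) ∩ Patch 3| = 25.
|(Patch 1 ∪ Patch 2) △ Patch 3| = 38 + 77 − 50 = 65.00.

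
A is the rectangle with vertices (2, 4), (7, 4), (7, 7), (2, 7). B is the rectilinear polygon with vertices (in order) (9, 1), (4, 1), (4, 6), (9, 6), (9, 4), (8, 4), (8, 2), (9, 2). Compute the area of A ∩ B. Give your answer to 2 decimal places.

The intersection is the polygon with vertices (7,4), (4,4), (4,6), (7,6).
By the shoelace formula its area is 6.00.

6.00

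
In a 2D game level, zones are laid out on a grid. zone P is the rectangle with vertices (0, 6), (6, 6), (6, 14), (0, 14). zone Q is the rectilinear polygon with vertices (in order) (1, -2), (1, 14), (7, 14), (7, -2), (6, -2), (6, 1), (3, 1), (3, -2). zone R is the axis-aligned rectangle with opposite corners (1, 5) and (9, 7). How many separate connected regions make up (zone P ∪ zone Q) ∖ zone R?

(zone P ∪ zone Q) ∖ zone R splits into 2 disjoint pieces (area 50, area 33).

2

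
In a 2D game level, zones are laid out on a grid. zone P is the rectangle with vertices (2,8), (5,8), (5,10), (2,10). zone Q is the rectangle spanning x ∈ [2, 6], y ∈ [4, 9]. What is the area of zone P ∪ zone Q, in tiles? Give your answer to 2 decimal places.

23.00

By inclusion–exclusion:
Individual areas: |zone P| = 6, |zone Q| = 20.
|zone P∩zone Q|: x∈[2,5], y∈[8,9] → 3·1 = 3.
|zone P ∪ zone Q| = 26 − 3 = 23.00.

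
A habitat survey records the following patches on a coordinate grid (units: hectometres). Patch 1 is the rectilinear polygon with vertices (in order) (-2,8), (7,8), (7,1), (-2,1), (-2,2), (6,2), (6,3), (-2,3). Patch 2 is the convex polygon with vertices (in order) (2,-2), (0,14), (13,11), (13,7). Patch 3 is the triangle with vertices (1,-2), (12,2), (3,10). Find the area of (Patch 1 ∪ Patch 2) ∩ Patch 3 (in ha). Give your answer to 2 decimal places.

|Patch 1 ∪ Patch 2| = 142.6023.
|(Patch 1 ∪ Patch 2) ∩ Patch 3| = 47.10.

47.10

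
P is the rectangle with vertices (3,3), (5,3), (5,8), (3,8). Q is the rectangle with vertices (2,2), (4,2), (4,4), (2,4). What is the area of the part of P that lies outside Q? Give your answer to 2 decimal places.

9.00

|P∩Q|: x∈[3,4], y∈[3,4] → 1·1 = 1.
|P| = 10.
|P ∖ Q| = |P| − |P∩Q| = 10 − 1 = 9.00.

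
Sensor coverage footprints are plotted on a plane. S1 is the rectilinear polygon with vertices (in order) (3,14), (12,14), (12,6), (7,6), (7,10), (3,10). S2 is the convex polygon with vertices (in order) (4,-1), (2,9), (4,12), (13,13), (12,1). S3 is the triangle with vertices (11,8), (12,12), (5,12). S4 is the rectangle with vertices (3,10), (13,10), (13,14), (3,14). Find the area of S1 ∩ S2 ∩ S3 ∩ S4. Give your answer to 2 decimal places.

10.50

The intersection is the polygon with vertices (5,12), (12,12), (11.5,10), (8,10).
By the shoelace formula its area is 10.50.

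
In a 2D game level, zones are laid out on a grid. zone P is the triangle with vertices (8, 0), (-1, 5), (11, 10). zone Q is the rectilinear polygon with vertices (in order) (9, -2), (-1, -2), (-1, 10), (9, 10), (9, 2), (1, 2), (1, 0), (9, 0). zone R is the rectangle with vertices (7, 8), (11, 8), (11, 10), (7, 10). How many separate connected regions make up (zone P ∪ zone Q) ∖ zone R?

1

(zone P ∪ zone Q) ∖ zone R is a single connected region.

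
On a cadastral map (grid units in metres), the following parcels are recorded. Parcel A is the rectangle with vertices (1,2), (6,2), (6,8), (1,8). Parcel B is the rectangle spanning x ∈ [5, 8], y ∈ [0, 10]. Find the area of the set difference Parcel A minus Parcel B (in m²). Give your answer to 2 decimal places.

24.00

|Parcel A∩Parcel B|: x∈[5,6], y∈[2,8] → 1·6 = 6.
|Parcel A| = 30.
|Parcel A ∖ Parcel B| = |Parcel A| − |Parcel A∩Parcel B| = 30 − 6 = 24.00.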